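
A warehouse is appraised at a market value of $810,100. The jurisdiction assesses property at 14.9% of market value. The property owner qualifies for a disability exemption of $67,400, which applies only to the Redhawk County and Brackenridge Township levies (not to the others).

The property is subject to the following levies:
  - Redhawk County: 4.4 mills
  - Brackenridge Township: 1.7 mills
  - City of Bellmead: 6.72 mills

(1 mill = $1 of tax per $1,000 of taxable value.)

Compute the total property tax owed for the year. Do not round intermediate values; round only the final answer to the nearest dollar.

$1,136

Assessed value = $810,100 × 0.149 = $120,704.9
Redhawk County: ($120,704.9 − $67,400) × 0.0044 = $53,304.9 × 0.0044 = $234.54156
Brackenridge Township: ($120,704.9 − $67,400) × 0.0017 = $53,304.9 × 0.0017 = $90.61833
City of Bellmead: $120,704.9 × 0.00672 = $811.136928
Total = $1,136.296818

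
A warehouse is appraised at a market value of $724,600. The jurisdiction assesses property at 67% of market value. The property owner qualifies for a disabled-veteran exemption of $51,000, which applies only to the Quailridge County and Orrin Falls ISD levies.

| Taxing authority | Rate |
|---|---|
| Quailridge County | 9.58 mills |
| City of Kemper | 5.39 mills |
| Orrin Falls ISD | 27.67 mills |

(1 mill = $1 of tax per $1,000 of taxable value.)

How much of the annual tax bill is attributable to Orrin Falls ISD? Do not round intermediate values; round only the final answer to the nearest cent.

$12,022.12

Assessed value = $724,600 × 0.67 = $485,482
Orrin Falls ISD taxable value = $485,482 − $51,000 = $434,482
Orrin Falls ISD levy = $434,482 × 0.02767 = $12,022.11694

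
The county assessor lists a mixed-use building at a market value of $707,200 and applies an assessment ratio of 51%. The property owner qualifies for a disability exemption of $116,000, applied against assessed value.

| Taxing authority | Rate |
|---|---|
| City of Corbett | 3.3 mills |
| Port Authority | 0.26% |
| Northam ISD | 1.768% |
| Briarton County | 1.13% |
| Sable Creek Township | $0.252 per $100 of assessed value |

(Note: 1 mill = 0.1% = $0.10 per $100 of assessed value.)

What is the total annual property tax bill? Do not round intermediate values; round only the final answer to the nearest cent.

Assessed value = $707,200 × 0.51 = $360,672
Taxable value = $360,672 − $116,000 = $244,672
City of Corbett: $244,672 × 0.0033 = $807.4176
Port Authority: $244,672 × 0.0026 = $636.1472
Northam ISD: $244,672 × 0.01768 = $4,325.80096
Briarton County: $244,672 × 0.0113 = $2,764.7936
Sable Creek Township: $244,672 × 0.00252 = $616.57344
Total = $9,150.7328

$9,150.73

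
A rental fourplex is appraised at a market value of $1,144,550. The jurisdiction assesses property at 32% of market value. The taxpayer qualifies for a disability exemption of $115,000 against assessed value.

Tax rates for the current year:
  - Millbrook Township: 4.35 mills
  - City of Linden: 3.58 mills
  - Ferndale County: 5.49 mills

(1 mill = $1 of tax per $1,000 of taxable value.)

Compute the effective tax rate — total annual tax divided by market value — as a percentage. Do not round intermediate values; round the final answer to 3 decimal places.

0.295%

Assessed value = $1,144,550 × 0.32 = $366,256
Taxable value = $366,256 − $115,000 = $251,256
Millbrook Township: $251,256 × 0.00435 = $1,092.9636
City of Linden: $251,256 × 0.00358 = $899.49648
Ferndale County: $251,256 × 0.00549 = $1,379.39544
Total tax = $3,371.85552
Effective rate = $3,371.85552 ÷ $1,144,550 = 0.295% of market value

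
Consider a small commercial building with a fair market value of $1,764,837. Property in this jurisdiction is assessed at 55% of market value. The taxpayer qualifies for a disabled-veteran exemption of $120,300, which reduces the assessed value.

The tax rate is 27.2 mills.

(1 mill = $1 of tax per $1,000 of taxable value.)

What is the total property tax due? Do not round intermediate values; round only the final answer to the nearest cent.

$23,129.80

Assessed value = $1,764,837 × 0.55 = $970,660.35
Taxable value = $970,660.35 − $120,300 = $850,360.35
Tax = $850,360.35 × 0.0272 = $23,129.80152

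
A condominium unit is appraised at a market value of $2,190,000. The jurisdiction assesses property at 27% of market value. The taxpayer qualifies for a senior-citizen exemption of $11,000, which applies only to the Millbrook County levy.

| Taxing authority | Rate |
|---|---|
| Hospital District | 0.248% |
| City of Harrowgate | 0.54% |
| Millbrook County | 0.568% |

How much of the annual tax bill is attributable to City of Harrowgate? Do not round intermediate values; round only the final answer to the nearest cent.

$3,193.02

Assessed value = $2,190,000 × 0.27 = $591,300
City of Harrowgate taxable value = $591,300 (exemption does not apply)
City of Harrowgate levy = $591,300 × 0.0054 = $3,193.02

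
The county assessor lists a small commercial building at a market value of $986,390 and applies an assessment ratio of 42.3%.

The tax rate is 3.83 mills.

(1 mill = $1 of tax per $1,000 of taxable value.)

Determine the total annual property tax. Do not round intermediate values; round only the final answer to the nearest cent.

$1,598.04

Assessed value = $986,390 × 0.423 = $417,242.97
Tax = $417,242.97 × 0.00383 = $1,598.0405751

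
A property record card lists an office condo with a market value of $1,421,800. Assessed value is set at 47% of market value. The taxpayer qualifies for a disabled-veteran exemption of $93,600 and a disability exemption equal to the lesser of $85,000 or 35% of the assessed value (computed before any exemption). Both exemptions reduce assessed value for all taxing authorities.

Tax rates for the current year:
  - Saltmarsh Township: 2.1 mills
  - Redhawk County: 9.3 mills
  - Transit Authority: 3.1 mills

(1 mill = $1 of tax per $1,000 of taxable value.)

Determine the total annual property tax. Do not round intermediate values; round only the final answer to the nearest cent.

Assessed value = $1,421,800 × 0.47 = $668,246
Disability exemption = min($85,000, 35% × $668,246) = min($85,000, $233,886.1) = $85,000 (dollar cap binds)
Taxable value = $668,246 − $93,600 − $85,000 = $489,646
Saltmarsh Township: $489,646 × 0.0021 = $1,028.2566
Redhawk County: $489,646 × 0.0093 = $4,553.7078
Transit Authority: $489,646 × 0.0031 = $1,517.9026
Total = $7,099.867

$7,099.87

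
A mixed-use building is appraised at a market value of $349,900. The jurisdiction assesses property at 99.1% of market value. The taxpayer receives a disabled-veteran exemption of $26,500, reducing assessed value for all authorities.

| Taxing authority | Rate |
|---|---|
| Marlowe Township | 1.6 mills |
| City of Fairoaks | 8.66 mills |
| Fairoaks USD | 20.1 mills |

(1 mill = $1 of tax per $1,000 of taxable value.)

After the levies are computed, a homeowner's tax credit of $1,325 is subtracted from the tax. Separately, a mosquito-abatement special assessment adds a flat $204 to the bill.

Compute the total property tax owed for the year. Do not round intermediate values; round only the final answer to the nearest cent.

Assessed value = $349,900 × 0.991 = $346,750.9
Taxable value = $346,750.9 − $26,500 = $320,250.9
Marlowe Township: $320,250.9 × 0.0016 = $512.40144
City of Fairoaks: $320,250.9 × 0.00866 = $2,773.372794
Fairoaks USD: $320,250.9 × 0.0201 = $6,437.04309
Levies subtotal = $9,722.817324
After credit = $9,722.817324 − $1,325 = $8,397.817324
Total = $8,397.817324 + $204 = $8,601.817324

$8,601.82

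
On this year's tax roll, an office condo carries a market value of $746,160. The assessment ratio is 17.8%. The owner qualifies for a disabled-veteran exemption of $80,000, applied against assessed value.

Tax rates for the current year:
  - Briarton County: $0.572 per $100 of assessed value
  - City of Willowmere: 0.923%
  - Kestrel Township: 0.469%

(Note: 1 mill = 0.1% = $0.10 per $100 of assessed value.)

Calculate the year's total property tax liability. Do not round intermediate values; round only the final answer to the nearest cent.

Assessed value = $746,160 × 0.178 = $132,816.48
Taxable value = $132,816.48 − $80,000 = $52,816.48
Briarton County: $52,816.48 × 0.00572 = $302.1102656
City of Willowmere: $52,816.48 × 0.00923 = $487.4961104
Kestrel Township: $52,816.48 × 0.00469 = $247.7092912
Total = $1,037.3156672

$1,037.32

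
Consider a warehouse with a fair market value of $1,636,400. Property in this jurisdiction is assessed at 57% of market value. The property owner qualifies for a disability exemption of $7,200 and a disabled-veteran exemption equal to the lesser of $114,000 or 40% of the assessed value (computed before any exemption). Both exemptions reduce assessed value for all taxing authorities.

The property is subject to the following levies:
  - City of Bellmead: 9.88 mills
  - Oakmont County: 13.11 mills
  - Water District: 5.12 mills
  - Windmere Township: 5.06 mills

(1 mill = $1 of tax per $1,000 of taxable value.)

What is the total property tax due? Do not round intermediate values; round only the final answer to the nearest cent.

Assessed value = $1,636,400 × 0.57 = $932,748
Disabled-veteran exemption = min($114,000, 40% × $932,748) = min($114,000, $373,099.2) = $114,000 (dollar cap binds)
Taxable value = $932,748 − $7,200 − $114,000 = $811,548
City of Bellmead: $811,548 × 0.00988 = $8,018.09424
Oakmont County: $811,548 × 0.01311 = $10,639.39428
Water District: $811,548 × 0.00512 = $4,155.12576
Windmere Township: $811,548 × 0.00506 = $4,106.43288
Total = $26,919.04716

$26,919.05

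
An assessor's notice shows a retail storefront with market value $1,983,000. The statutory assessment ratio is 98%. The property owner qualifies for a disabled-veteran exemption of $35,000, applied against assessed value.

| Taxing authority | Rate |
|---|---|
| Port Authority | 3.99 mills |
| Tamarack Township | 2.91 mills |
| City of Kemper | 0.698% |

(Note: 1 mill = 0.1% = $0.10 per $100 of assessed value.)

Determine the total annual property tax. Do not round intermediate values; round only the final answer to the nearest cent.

Assessed value = $1,983,000 × 0.98 = $1,943,340
Taxable value = $1,943,340 − $35,000 = $1,908,340
Port Authority: $1,908,340 × 0.00399 = $7,614.2766
Tamarack Township: $1,908,340 × 0.00291 = $5,553.2694
City of Kemper: $1,908,340 × 0.00698 = $13,320.2132
Total = $26,487.7592

$26,487.76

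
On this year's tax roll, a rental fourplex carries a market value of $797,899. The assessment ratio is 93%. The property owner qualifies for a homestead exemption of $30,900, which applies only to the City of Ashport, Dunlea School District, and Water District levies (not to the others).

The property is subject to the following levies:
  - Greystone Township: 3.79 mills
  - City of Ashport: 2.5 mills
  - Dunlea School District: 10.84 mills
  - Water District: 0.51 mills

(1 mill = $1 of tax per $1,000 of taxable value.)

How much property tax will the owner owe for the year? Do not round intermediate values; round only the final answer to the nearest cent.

Assessed value = $797,899 × 0.93 = $742,046.07
Greystone Township: $742,046.07 × 0.00379 = $2,812.3546053
City of Ashport: ($742,046.07 − $30,900) × 0.0025 = $711,146.07 × 0.0025 = $1,777.865175
Dunlea School District: ($742,046.07 − $30,900) × 0.01084 = $711,146.07 × 0.01084 = $7,708.8233988
Water District: ($742,046.07 − $30,900) × 0.00051 = $711,146.07 × 0.00051 = $362.6844957
Total = $12,661.7276748

$12,661.73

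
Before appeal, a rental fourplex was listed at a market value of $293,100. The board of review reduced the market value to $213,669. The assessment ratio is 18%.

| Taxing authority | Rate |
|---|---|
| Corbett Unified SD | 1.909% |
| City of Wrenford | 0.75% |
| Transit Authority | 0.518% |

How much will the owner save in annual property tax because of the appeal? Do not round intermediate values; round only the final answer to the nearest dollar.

Old assessed value = $293,100 × 0.18 = $52,758
New assessed value = $213,669 × 0.18 = $38,460.42
Combined rate = 0.01909 + 0.0075 + 0.00518 = 0.03177
Old tax = $52,758 × 0.03177 = $1,676.12166
New tax = $38,460.42 × 0.03177 = $1,221.8875434
Reduction = $1,676.12166 − $1,221.8875434 = $454.2341166

$454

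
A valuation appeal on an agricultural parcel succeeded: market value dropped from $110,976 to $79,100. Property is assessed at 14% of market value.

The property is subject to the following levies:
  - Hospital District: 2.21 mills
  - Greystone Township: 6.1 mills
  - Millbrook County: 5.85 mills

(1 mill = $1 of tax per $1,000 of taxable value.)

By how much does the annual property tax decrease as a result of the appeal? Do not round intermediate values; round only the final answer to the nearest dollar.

Old assessed value = $110,976 × 0.14 = $15,536.64
New assessed value = $79,100 × 0.14 = $11,074
Combined rate = 0.00221 + 0.0061 + 0.00585 = 0.01416
Old tax = $15,536.64 × 0.01416 = $219.9988224
New tax = $11,074 × 0.01416 = $156.80784
Reduction = $219.9988224 − $156.80784 = $63.1909824

$63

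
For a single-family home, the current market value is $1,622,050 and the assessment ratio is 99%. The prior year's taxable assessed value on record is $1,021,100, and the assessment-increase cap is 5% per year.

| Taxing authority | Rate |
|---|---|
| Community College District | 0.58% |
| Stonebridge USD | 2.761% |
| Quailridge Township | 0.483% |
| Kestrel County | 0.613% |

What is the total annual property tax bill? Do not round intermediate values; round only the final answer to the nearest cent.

$47,571.52

Uncapped assessed value = $1,622,050 × 0.99 = $1,605,829.5
Cap limit = $1,021,100 × 1.05 = $1,072,155
Taxable assessed value = min($1,605,829.5, $1,072,155) = $1,072,155 (cap binds)
Community College District: $1,072,155 × 0.0058 = $6,218.499
Stonebridge USD: $1,072,155 × 0.02761 = $29,602.19955
Quailridge Township: $1,072,155 × 0.00483 = $5,178.50865
Kestrel County: $1,072,155 × 0.00613 = $6,572.31015
Total = $47,571.51735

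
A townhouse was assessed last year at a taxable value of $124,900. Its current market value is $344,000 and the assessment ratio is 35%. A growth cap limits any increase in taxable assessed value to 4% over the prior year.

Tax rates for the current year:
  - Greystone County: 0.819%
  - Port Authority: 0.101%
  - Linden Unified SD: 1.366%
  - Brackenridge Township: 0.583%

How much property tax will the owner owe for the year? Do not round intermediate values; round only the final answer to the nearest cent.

Uncapped assessed value = $344,000 × 0.35 = $120,400
Cap limit = $124,900 × 1.04 = $129,896
Taxable assessed value = min($120,400, $129,896) = $120,400 (cap does not bind)
Greystone County: $120,400 × 0.00819 = $986.076
Port Authority: $120,400 × 0.00101 = $121.604
Linden Unified SD: $120,400 × 0.01366 = $1,644.664
Brackenridge Township: $120,400 × 0.00583 = $701.932
Total = $3,454.276

$3,454.28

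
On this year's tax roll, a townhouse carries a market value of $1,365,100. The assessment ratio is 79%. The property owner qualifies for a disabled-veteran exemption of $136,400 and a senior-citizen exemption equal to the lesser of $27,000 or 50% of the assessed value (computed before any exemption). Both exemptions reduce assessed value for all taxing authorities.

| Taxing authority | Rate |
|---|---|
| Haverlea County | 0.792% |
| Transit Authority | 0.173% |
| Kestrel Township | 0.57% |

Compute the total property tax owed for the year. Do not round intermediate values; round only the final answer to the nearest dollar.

$14,046

Assessed value = $1,365,100 × 0.79 = $1,078,429
Senior-citizen exemption = min($27,000, 50% × $1,078,429) = min($27,000, $539,214.5) = $27,000 (dollar cap binds)
Taxable value = $1,078,429 − $136,400 − $27,000 = $915,029
Haverlea County: $915,029 × 0.00792 = $7,247.02968
Transit Authority: $915,029 × 0.00173 = $1,583.00017
Kestrel Township: $915,029 × 0.0057 = $5,215.6653
Total = $14,045.69515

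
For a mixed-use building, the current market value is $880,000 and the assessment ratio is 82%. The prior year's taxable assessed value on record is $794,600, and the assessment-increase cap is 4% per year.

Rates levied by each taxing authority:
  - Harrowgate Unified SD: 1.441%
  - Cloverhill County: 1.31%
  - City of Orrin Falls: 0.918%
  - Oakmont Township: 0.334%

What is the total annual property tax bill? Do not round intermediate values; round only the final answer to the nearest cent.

$28,885.65

Uncapped assessed value = $880,000 × 0.82 = $721,600
Cap limit = $794,600 × 1.04 = $826,384
Taxable assessed value = min($721,600, $826,384) = $721,600 (cap does not bind)
Harrowgate Unified SD: $721,600 × 0.01441 = $10,398.256
Cloverhill County: $721,600 × 0.0131 = $9,452.96
City of Orrin Falls: $721,600 × 0.00918 = $6,624.288
Oakmont Township: $721,600 × 0.00334 = $2,410.144
Total = $28,885.648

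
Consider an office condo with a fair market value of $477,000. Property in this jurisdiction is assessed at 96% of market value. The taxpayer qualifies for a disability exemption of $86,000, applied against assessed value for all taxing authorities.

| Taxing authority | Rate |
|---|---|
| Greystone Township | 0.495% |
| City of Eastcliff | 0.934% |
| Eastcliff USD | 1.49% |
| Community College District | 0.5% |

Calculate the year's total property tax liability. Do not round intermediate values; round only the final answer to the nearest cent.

$12,715.94

Assessed value = $477,000 × 0.96 = $457,920
Taxable value = $457,920 − $86,000 = $371,920
Greystone Township: $371,920 × 0.00495 = $1,841.004
City of Eastcliff: $371,920 × 0.00934 = $3,473.7328
Eastcliff USD: $371,920 × 0.0149 = $5,541.608
Community College District: $371,920 × 0.005 = $1,859.6
Total = $1,841.004 + $3,473.7328 + $5,541.608 + $1,859.6 = $12,715.9448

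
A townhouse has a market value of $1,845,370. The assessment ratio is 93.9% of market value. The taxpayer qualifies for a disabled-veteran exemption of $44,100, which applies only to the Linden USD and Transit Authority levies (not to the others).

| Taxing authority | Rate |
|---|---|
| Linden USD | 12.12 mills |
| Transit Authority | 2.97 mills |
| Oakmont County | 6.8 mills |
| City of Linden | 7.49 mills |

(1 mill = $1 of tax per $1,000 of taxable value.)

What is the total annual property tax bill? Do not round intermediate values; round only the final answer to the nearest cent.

Assessed value = $1,845,370 × 0.939 = $1,732,802.43
Linden USD: ($1,732,802.43 − $44,100) × 0.01212 = $1,688,702.43 × 0.01212 = $20,467.0734516
Transit Authority: ($1,732,802.43 − $44,100) × 0.00297 = $1,688,702.43 × 0.00297 = $5,015.4462171
Oakmont County: $1,732,802.43 × 0.0068 = $11,783.056524
City of Linden: $1,732,802.43 × 0.00749 = $12,978.6902007
Total = $50,244.2663934

$50,244.27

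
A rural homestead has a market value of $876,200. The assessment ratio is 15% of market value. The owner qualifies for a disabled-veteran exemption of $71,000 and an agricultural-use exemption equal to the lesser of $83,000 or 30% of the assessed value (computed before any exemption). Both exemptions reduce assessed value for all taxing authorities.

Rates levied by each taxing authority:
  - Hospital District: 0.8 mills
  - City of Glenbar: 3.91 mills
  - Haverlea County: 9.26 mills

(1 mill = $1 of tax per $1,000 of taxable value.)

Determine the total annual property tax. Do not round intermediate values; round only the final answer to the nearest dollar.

Assessed value = $876,200 × 0.15 = $131,430
Agricultural-use exemption = min($83,000, 30% × $131,430) = min($83,000, $39,429) = $39,429 (percentage binds)
Taxable value = $131,430 − $71,000 − $39,429 = $21,001
Hospital District: $21,001 × 0.0008 = $16.8008
City of Glenbar: $21,001 × 0.00391 = $82.11391
Haverlea County: $21,001 × 0.00926 = $194.46926
Total = $293.38397

$293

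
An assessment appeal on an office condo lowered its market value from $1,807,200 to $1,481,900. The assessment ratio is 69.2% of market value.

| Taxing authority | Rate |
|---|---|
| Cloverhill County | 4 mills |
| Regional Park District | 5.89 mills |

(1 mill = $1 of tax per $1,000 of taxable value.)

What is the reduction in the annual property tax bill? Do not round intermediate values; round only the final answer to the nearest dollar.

$2,226

Old assessed value = $1,807,200 × 0.692 = $1,250,582.4
New assessed value = $1,481,900 × 0.692 = $1,025,474.8
Combined rate = 0.004 + 0.00589 = 0.00989
Old tax = $1,250,582.4 × 0.00989 = $12,368.259936
New tax = $1,025,474.8 × 0.00989 = $10,141.945772
Reduction = $12,368.259936 − $10,141.945772 = $2,226.314164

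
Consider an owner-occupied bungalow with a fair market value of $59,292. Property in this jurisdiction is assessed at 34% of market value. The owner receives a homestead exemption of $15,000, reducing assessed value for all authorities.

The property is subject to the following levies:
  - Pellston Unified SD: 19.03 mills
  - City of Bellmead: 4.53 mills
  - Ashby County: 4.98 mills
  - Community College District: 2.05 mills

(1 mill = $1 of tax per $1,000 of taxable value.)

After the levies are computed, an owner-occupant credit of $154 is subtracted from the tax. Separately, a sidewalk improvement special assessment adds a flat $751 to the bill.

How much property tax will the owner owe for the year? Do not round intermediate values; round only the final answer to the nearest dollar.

$755

Assessed value = $59,292 × 0.34 = $20,159.28
Taxable value = $20,159.28 − $15,000 = $5,159.28
Pellston Unified SD: $5,159.28 × 0.01903 = $98.1810984
City of Bellmead: $5,159.28 × 0.00453 = $23.3715384
Ashby County: $5,159.28 × 0.00498 = $25.6932144
Community College District: $5,159.28 × 0.00205 = $10.576524
Levies subtotal = $157.8223752
After credit = $157.8223752 − $154 = $3.8223752
Total = $3.8223752 + $751 = $754.8223752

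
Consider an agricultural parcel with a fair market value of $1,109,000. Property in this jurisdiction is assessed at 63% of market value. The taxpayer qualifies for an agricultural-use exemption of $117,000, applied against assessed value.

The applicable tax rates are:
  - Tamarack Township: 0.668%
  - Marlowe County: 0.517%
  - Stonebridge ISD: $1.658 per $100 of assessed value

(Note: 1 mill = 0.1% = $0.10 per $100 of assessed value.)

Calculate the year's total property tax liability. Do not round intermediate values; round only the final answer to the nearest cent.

$16,536.88

Assessed value = $1,109,000 × 0.63 = $698,670
Taxable value = $698,670 − $117,000 = $581,670
Tamarack Township: $581,670 × 0.00668 = $3,885.5556
Marlowe County: $581,670 × 0.00517 = $3,007.2339
Stonebridge ISD: $581,670 × 0.01658 = $9,644.0886
Total = $16,536.8781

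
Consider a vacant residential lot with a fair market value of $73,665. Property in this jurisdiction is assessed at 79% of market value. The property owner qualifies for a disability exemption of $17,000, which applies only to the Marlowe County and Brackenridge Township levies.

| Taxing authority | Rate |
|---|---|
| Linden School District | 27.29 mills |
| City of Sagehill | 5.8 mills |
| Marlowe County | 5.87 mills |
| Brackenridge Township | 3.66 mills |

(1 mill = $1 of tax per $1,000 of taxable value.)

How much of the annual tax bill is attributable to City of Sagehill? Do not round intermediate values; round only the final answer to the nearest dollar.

Assessed value = $73,665 × 0.79 = $58,195.35
City of Sagehill taxable value = $58,195.35 (exemption does not apply)
City of Sagehill levy = $58,195.35 × 0.0058 = $337.53303

$338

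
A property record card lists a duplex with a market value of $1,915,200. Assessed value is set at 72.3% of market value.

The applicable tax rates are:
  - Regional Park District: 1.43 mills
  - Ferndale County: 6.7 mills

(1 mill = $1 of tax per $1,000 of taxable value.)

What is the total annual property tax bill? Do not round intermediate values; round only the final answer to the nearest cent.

Assessed value = $1,915,200 × 0.723 = $1,384,689.6
Regional Park District: $1,384,689.6 × 0.00143 = $1,980.106128
Ferndale County: $1,384,689.6 × 0.0067 = $9,277.42032
Total = $1,980.106128 + $9,277.42032 = $11,257.526448

$11,257.53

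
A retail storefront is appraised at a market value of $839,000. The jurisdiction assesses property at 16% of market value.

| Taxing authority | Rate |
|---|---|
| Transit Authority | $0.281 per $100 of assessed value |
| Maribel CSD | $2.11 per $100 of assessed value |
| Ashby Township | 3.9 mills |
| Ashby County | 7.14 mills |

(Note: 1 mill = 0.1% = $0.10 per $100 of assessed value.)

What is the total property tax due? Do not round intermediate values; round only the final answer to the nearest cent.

$4,691.69

Assessed value = $839,000 × 0.16 = $134,240
Transit Authority: $134,240 × 0.00281 = $377.2144
Maribel CSD: $134,240 × 0.0211 = $2,832.464
Ashby Township: $134,240 × 0.0039 = $523.536
Ashby County: $134,240 × 0.00714 = $958.4736
Total = $4,691.688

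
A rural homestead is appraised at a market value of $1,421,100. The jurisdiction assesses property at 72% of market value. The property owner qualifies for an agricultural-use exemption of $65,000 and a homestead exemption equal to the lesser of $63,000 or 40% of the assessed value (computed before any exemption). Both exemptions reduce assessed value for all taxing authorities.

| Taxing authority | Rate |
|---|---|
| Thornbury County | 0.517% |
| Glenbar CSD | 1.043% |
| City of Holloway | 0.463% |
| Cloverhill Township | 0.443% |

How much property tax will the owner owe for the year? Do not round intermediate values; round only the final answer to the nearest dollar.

Assessed value = $1,421,100 × 0.72 = $1,023,192
Homestead exemption = min($63,000, 40% × $1,023,192) = min($63,000, $409,276.8) = $63,000 (dollar cap binds)
Taxable value = $1,023,192 − $65,000 − $63,000 = $895,192
Thornbury County: $895,192 × 0.00517 = $4,628.14264
Glenbar CSD: $895,192 × 0.01043 = $9,336.85256
City of Holloway: $895,192 × 0.00463 = $4,144.73896
Cloverhill Township: $895,192 × 0.00443 = $3,965.70056
Total = $22,075.43472

$22,075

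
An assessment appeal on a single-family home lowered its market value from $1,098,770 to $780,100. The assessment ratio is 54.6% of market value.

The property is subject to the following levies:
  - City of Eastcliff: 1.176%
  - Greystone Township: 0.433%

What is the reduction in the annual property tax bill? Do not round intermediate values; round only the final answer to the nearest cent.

Old assessed value = $1,098,770 × 0.546 = $599,928.42
New assessed value = $780,100 × 0.546 = $425,934.6
Combined rate = 0.01176 + 0.00433 = 0.01609
Old tax = $599,928.42 × 0.01609 = $9,652.8482778
New tax = $425,934.6 × 0.01609 = $6,853.287714
Reduction = $9,652.8482778 − $6,853.287714 = $2,799.5605638

$2,799.56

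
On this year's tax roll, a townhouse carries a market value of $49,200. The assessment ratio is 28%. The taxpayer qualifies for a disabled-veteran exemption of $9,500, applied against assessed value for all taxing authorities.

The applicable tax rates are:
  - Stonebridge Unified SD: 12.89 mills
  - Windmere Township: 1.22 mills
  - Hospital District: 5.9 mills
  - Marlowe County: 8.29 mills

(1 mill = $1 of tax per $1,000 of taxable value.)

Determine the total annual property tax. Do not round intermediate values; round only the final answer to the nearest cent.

Assessed value = $49,200 × 0.28 = $13,776
Taxable value = $13,776 − $9,500 = $4,276
Stonebridge Unified SD: $4,276 × 0.01289 = $55.11764
Windmere Township: $4,276 × 0.00122 = $5.21672
Hospital District: $4,276 × 0.0059 = $25.2284
Marlowe County: $4,276 × 0.00829 = $35.44804
Total = $55.11764 + $5.21672 + $25.2284 + $35.44804 = $121.0108

$121.01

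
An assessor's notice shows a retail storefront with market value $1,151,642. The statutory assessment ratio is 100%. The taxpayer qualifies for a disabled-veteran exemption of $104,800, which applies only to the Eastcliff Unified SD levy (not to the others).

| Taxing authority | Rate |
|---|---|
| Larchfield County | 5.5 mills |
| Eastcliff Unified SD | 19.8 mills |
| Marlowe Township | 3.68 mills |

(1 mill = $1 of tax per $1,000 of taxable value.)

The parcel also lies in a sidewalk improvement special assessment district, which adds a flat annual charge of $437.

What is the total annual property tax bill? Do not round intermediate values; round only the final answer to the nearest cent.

$31,736.55

Assessed value = $1,151,642 × 1 = $1,151,642
Larchfield County: $1,151,642 × 0.0055 = $6,334.031
Eastcliff Unified SD: ($1,151,642 − $104,800) × 0.0198 = $1,046,842 × 0.0198 = $20,727.4716
Marlowe Township: $1,151,642 × 0.00368 = $4,238.04256
Levies subtotal = $31,299.54516
Total = $31,299.54516 + $437 = $31,736.54516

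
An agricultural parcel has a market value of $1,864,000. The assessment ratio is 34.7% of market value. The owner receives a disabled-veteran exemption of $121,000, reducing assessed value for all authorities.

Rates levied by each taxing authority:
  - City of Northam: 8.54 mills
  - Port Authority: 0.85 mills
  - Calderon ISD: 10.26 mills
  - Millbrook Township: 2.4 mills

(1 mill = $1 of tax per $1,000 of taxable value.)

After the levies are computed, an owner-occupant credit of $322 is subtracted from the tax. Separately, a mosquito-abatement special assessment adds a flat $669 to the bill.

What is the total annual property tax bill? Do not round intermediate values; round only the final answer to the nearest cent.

$11,941.07

Assessed value = $1,864,000 × 0.347 = $646,808
Taxable value = $646,808 − $121,000 = $525,808
City of Northam: $525,808 × 0.00854 = $4,490.40032
Port Authority: $525,808 × 0.00085 = $446.9368
Calderon ISD: $525,808 × 0.01026 = $5,394.79008
Millbrook Township: $525,808 × 0.0024 = $1,261.9392
Levies subtotal = $11,594.0664
After credit = $11,594.0664 − $322 = $11,272.0664
Total = $11,272.0664 + $669 = $11,941.0664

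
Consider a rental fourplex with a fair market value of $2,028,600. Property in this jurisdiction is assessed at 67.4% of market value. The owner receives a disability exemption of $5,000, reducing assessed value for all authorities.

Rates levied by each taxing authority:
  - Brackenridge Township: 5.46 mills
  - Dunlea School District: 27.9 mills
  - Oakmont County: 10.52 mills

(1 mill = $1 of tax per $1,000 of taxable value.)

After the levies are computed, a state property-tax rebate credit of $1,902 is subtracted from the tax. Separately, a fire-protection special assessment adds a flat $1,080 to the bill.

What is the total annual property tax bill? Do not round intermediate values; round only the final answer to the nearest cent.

Assessed value = $2,028,600 × 0.674 = $1,367,276.4
Taxable value = $1,367,276.4 − $5,000 = $1,362,276.4
Brackenridge Township: $1,362,276.4 × 0.00546 = $7,438.029144
Dunlea School District: $1,362,276.4 × 0.0279 = $38,007.51156
Oakmont County: $1,362,276.4 × 0.01052 = $14,331.147728
Levies subtotal = $59,776.688432
After credit = $59,776.688432 − $1,902 = $57,874.688432
Total = $57,874.688432 + $1,080 = $58,954.688432

$58,954.69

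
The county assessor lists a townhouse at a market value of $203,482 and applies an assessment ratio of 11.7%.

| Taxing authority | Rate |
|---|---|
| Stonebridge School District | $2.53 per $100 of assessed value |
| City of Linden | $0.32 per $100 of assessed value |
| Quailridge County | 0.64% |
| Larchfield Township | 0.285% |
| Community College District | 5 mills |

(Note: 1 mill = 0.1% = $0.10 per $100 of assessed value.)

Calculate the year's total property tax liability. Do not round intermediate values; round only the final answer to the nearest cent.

Assessed value = $203,482 × 0.117 = $23,807.394
Stonebridge School District: $23,807.394 × 0.0253 = $602.3270682
City of Linden: $23,807.394 × 0.0032 = $76.1836608
Quailridge County: $23,807.394 × 0.0064 = $152.3673216
Larchfield Township: $23,807.394 × 0.00285 = $67.8510729
Community College District: $23,807.394 × 0.005 = $119.03697
Total = $1,017.7660935

$1,017.77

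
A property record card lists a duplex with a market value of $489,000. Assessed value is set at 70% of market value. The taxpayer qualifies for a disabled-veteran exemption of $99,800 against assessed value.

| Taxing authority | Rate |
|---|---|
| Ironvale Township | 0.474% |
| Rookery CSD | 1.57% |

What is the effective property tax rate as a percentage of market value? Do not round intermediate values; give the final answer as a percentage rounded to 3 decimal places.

1.014%

Assessed value = $489,000 × 0.7 = $342,300
Taxable value = $342,300 − $99,800 = $242,500
Ironvale Township: $242,500 × 0.00474 = $1,149.45
Rookery CSD: $242,500 × 0.0157 = $3,807.25
Total tax = $4,956.7
Effective rate = $4,956.7 ÷ $489,000 = 1.014% of market value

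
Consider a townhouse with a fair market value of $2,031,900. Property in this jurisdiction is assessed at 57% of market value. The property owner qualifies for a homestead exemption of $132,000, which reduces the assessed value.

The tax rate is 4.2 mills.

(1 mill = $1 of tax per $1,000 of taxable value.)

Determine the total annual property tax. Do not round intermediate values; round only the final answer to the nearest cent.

Assessed value = $2,031,900 × 0.57 = $1,158,183
Taxable value = $1,158,183 − $132,000 = $1,026,183
Tax = $1,026,183 × 0.0042 = $4,309.9686

$4,309.97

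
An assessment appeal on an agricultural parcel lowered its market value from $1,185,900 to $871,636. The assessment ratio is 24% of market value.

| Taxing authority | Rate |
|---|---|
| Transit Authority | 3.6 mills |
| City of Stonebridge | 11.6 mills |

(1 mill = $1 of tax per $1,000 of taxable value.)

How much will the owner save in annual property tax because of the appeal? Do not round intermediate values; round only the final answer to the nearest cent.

$1,146.44

Old assessed value = $1,185,900 × 0.24 = $284,616
New assessed value = $871,636 × 0.24 = $209,192.64
Combined rate = 0.0036 + 0.0116 = 0.0152
Old tax = $284,616 × 0.0152 = $4,326.1632
New tax = $209,192.64 × 0.0152 = $3,179.728128
Reduction = $4,326.1632 − $3,179.728128 = $1,146.435072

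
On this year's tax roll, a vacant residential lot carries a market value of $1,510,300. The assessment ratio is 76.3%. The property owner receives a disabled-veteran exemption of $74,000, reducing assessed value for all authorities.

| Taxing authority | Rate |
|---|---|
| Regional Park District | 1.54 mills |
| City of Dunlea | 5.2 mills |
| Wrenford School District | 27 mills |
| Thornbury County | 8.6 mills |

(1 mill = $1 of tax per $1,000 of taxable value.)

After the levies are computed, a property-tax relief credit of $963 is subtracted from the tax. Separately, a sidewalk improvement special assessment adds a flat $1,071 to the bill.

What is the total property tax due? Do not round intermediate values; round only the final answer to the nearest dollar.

Assessed value = $1,510,300 × 0.763 = $1,152,358.9
Taxable value = $1,152,358.9 − $74,000 = $1,078,358.9
Regional Park District: $1,078,358.9 × 0.00154 = $1,660.672706
City of Dunlea: $1,078,358.9 × 0.0052 = $5,607.46628
Wrenford School District: $1,078,358.9 × 0.027 = $29,115.6903
Thornbury County: $1,078,358.9 × 0.0086 = $9,273.88654
Levies subtotal = $45,657.715826
After credit = $45,657.715826 − $963 = $44,694.715826
Total = $44,694.715826 + $1,071 = $45,765.715826

$45,766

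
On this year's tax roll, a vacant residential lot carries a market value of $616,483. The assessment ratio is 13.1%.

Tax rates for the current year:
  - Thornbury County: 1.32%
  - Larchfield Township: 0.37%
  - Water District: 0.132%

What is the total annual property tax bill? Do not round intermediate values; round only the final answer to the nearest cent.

Assessed value = $616,483 × 0.131 = $80,759.273
Thornbury County: $80,759.273 × 0.0132 = $1,066.0224036
Larchfield Township: $80,759.273 × 0.0037 = $298.8093101
Water District: $80,759.273 × 0.00132 = $106.60224036
Total = $1,066.0224036 + $298.8093101 + $106.60224036 = $1,471.43395406

$1,471.43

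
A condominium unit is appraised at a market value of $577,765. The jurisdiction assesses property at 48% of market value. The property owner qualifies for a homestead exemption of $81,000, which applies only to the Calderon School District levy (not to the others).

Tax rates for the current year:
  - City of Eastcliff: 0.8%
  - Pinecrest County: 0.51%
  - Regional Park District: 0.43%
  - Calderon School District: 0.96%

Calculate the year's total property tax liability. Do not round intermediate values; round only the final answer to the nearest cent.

Assessed value = $577,765 × 0.48 = $277,327.2
City of Eastcliff: $277,327.2 × 0.008 = $2,218.6176
Pinecrest County: $277,327.2 × 0.0051 = $1,414.36872
Regional Park District: $277,327.2 × 0.0043 = $1,192.50696
Calderon School District: ($277,327.2 − $81,000) × 0.0096 = $196,327.2 × 0.0096 = $1,884.74112
Total = $6,710.2344

$6,710.23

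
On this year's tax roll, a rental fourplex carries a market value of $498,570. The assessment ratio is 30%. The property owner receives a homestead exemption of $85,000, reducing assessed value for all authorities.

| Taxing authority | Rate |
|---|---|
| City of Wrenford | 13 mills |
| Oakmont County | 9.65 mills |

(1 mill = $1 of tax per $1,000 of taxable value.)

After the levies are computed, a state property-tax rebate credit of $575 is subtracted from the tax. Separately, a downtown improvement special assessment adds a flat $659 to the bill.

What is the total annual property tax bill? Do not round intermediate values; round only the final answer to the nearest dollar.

Assessed value = $498,570 × 0.3 = $149,571
Taxable value = $149,571 − $85,000 = $64,571
City of Wrenford: $64,571 × 0.013 = $839.423
Oakmont County: $64,571 × 0.00965 = $623.11015
Levies subtotal = $1,462.53315
After credit = $1,462.53315 − $575 = $887.53315
Total = $887.53315 + $659 = $1,546.53315

$1,547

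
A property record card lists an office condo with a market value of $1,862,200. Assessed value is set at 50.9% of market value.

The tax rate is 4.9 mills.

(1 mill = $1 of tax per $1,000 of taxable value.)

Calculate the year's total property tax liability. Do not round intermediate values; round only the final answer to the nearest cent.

Assessed value = $1,862,200 × 0.509 = $947,859.8
Tax = $947,859.8 × 0.0049 = $4,644.51302

$4,644.51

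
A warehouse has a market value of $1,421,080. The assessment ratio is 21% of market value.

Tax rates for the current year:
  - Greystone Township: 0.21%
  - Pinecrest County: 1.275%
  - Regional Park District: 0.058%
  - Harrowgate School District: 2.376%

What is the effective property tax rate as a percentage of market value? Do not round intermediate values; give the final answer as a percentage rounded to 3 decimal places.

0.823%

Assessed value = $1,421,080 × 0.21 = $298,426.8
Greystone Township: $298,426.8 × 0.0021 = $626.69628
Pinecrest County: $298,426.8 × 0.01275 = $3,804.9417
Regional Park District: $298,426.8 × 0.00058 = $173.087544
Harrowgate School District: $298,426.8 × 0.02376 = $7,090.620768
Total tax = $11,695.346292
Effective rate = $11,695.346292 ÷ $1,421,080 = 0.823% of market value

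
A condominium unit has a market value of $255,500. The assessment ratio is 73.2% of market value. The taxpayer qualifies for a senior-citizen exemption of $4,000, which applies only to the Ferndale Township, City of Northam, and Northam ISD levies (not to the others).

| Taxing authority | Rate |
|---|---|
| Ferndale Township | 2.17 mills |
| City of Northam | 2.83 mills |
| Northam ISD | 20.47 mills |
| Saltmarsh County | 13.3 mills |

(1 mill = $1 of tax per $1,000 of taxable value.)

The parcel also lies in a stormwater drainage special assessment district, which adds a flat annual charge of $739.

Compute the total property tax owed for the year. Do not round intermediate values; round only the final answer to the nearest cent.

Assessed value = $255,500 × 0.732 = $187,026
Ferndale Township: ($187,026 − $4,000) × 0.00217 = $183,026 × 0.00217 = $397.16642
City of Northam: ($187,026 − $4,000) × 0.00283 = $183,026 × 0.00283 = $517.96358
Northam ISD: ($187,026 − $4,000) × 0.02047 = $183,026 × 0.02047 = $3,746.54222
Saltmarsh County: $187,026 × 0.0133 = $2,487.4458
Levies subtotal = $7,149.11802
Total = $7,149.11802 + $739 = $7,888.11802

$7,888.12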